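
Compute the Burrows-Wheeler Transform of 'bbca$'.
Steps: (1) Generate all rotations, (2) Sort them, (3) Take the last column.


Rotations (sorted):
  0: $bbca -> last char: a
  1: a$bbc -> last char: c
  2: bbca$ -> last char: $
  3: bca$b -> last char: b
  4: ca$bb -> last char: b


BWT = ac$bb


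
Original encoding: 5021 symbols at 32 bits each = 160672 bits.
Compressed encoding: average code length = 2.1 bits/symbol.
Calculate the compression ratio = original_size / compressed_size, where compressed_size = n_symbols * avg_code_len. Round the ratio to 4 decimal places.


original_size = n_symbols * orig_bits = 5021 * 32 = 160672 bits
compressed_size = n_symbols * avg_code_len = 5021 * 2.1 = 10544.1 bits
ratio = original_size / compressed_size = 160672 / 10544.1 = 15.2381

Compression ratio = 15.2381


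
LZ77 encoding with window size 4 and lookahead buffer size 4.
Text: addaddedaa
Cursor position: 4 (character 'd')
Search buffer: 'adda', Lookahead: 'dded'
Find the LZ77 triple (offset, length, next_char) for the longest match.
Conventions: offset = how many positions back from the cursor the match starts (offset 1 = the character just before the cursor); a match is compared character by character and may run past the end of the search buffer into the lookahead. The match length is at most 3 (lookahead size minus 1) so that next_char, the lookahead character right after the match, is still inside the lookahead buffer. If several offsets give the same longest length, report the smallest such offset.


Try each offset into the search buffer:
  offset=1 (pos 3, char 'a'): match length 0
  offset=2 (pos 2, char 'd'): match length 1
  offset=3 (pos 1, char 'd'): match length 2
  offset=4 (pos 0, char 'a'): match length 0
Longest match has length 2 at offset 3.
next_char = character at position 4 + 2 = 6 -> 'e'

Best match: offset=3, length=2 (matching 'dd' starting at position 1)
LZ77 triple: (3, 2, 'e')


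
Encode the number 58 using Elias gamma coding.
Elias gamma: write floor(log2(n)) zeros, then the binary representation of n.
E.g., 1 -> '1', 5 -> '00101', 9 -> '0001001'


num_bits = floor(log2(58)) + 1 = 6
leading_zeros = num_bits - 1 = 5
binary(58) = 111010

Elias gamma(58) = '00000' + '111010' = 00000111010 (11 bits)


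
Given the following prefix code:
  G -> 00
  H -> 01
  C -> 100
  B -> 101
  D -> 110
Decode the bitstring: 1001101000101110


Decoding step by step:
Bits 100 -> C
Bits 110 -> D
Bits 100 -> C
Bits 01 -> H
Bits 01 -> H
Bits 110 -> D


Decoded message: CDCHHD


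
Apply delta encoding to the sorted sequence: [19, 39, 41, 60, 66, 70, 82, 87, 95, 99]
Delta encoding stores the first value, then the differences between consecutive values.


First value: 19
Deltas:
  39 - 19 = 20
  41 - 39 = 2
  60 - 41 = 19
  66 - 60 = 6
  70 - 66 = 4
  82 - 70 = 12
  87 - 82 = 5
  95 - 87 = 8
  99 - 95 = 4


Delta encoded: [19, 20, 2, 19, 6, 4, 12, 5, 8, 4]


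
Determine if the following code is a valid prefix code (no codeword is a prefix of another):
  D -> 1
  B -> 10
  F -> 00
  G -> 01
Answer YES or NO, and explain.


Checking each pair (does one codeword prefix another?):
  D='1' vs B='10': prefix -- VIOLATION

NO -- this is NOT a valid prefix code. D (1) is a prefix of B (10).


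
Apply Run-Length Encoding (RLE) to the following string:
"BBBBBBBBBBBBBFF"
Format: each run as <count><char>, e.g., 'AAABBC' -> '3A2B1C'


Scanning runs left to right:
  i=0: run of 'B' x 13 -> '13B'
  i=13: run of 'F' x 2 -> '2F'

RLE = 13B2F


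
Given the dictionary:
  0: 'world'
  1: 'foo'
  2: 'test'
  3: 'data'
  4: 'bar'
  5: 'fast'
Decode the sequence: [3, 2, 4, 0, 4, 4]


Look up each index in the dictionary:
  3 -> 'data'
  2 -> 'test'
  4 -> 'bar'
  0 -> 'world'
  4 -> 'bar'
  4 -> 'bar'

Decoded: "data test bar world bar bar"


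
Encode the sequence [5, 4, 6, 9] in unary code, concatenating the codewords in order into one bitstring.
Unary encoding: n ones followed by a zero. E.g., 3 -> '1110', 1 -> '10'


Encode each number as n ones followed by a terminating 0:
  5 -> 111110 (6 bits)
  4 -> 11110 (5 bits)
  6 -> 1111110 (7 bits)
  9 -> 1111111110 (10 bits)
Total length = 6 + 5 + 7 + 10 = 28 bits.

Unary([5, 4, 6, 9]) = 1111101111011111101111111110 (28 bits)


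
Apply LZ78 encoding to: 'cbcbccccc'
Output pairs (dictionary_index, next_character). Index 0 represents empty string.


LZ78 encoding steps:
Dictionary: {0: ''}
Step 1: w='' (idx 0), next='c' -> output (0, 'c'), add 'c' as idx 1
Step 2: w='' (idx 0), next='b' -> output (0, 'b'), add 'b' as idx 2
Step 3: w='c' (idx 1), next='b' -> output (1, 'b'), add 'cb' as idx 3
Step 4: w='c' (idx 1), next='c' -> output (1, 'c'), add 'cc' as idx 4
Step 5: w='cc' (idx 4), next='c' -> output (4, 'c'), add 'ccc' as idx 5


Encoded: [(0, 'c'), (0, 'b'), (1, 'b'), (1, 'c'), (4, 'c')]


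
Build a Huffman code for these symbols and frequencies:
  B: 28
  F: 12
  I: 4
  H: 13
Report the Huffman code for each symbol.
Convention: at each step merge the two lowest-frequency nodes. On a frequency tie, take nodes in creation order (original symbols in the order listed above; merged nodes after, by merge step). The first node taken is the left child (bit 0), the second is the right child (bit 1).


Huffman tree construction:
Step 1: Merge I(4) + F(12) = 16
Step 2: Merge H(13) + (I+F)(16) = 29
Step 3: Merge B(28) + (H+(I+F))(29) = 57
Read each symbol's code off the tree from the root (left child = 0, right child = 1).

Codes:
  B: 0 (length 1)
  F: 111 (length 3)
  I: 110 (length 3)
  H: 10 (length 2)
Average code length: 102/57 = 1.7895 bits/symbol


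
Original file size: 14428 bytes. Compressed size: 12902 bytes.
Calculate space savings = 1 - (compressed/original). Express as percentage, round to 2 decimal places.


ratio = compressed/original = 12902/14428 = 0.894233
savings = 1 - ratio = 1 - 0.894233 = 0.105767
as a percentage: 0.105767 * 100 = 10.58%

Space savings = 1 - 12902/14428 = 10.58%


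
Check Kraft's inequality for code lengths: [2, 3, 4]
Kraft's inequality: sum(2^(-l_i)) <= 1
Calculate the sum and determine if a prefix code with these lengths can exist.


Sum = 2^(-2) + 2^(-3) + 2^(-4)
    = 0.25 + 0.125 + 0.0625
    = 7/16 = 0.4375
Since 0.4375 <= 1, Kraft's inequality IS satisfied.
A prefix code with these lengths CAN exist.

Kraft sum = 0.4375. Satisfied.


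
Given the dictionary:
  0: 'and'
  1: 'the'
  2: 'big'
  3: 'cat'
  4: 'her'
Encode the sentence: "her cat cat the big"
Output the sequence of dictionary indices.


Look up each word in the dictionary:
  'her' -> 4
  'cat' -> 3
  'cat' -> 3
  'the' -> 1
  'big' -> 2

Encoded: [4, 3, 3, 1, 2]


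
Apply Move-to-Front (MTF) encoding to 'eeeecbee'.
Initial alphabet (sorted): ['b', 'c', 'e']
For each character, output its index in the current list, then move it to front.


MTF encoding:
'e': index 2 in ['b', 'c', 'e'] -> ['e', 'b', 'c']
'e': index 0 in ['e', 'b', 'c'] -> ['e', 'b', 'c']
'e': index 0 in ['e', 'b', 'c'] -> ['e', 'b', 'c']
'e': index 0 in ['e', 'b', 'c'] -> ['e', 'b', 'c']
'c': index 2 in ['e', 'b', 'c'] -> ['c', 'e', 'b']
'b': index 2 in ['c', 'e', 'b'] -> ['b', 'c', 'e']
'e': index 2 in ['b', 'c', 'e'] -> ['e', 'b', 'c']
'e': index 0 in ['e', 'b', 'c'] -> ['e', 'b', 'c']


Output: [2, 0, 0, 0, 2, 2, 2, 0]


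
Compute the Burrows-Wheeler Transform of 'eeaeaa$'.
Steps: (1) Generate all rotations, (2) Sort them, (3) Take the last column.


Rotations (sorted):
  0: $eeaeaa -> last char: a
  1: a$eeaea -> last char: a
  2: aa$eeae -> last char: e
  3: aeaa$ee -> last char: e
  4: eaa$eea -> last char: a
  5: eaeaa$e -> last char: e
  6: eeaeaa$ -> last char: $


BWT = aaeeae$


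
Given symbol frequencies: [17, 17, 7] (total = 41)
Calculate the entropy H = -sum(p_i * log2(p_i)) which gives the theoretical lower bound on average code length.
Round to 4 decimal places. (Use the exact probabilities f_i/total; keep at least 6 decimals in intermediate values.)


Per-symbol terms -p_i * log2(p_i) with p_i = f_i/41:
  p = 17/41 = 0.414634: log2(p) = -1.270089, -p*log2(p) = 0.526622
  p = 17/41 = 0.414634: log2(p) = -1.270089, -p*log2(p) = 0.526622
  p = 7/41 = 0.170732: log2(p) = -2.550197, -p*log2(p) = 0.435400
H = 0.526622 + 0.526622 + 0.435400 = 1.488644

H = 1.4886 bits/symbol


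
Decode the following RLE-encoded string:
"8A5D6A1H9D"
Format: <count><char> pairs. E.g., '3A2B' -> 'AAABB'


Expanding each <count><char> pair:
  8A -> 'AAAAAAAA'
  5D -> 'DDDDD'
  6A -> 'AAAAAA'
  1H -> 'H'
  9D -> 'DDDDDDDDD'

Decoded = AAAAAAAADDDDDAAAAAAHDDDDDDDDD


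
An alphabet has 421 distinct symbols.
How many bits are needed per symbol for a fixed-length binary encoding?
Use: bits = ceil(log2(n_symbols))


log2(421) = 8.7177
Bracket: 2^8 = 256 < 421 <= 2^9 = 512
So ceil(log2(421)) = 9

bits = ceil(log2(421)) = ceil(8.7177) = 9 bits


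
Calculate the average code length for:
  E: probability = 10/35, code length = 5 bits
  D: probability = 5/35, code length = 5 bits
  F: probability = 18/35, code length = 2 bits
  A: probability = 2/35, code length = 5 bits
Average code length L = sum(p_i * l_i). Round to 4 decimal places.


Weighted contributions p_i * l_i:
  E: (10/35) * 5 = 50/35
  D: (5/35) * 5 = 25/35
  F: (18/35) * 2 = 36/35
  A: (2/35) * 5 = 10/35
Sum = (50 + 25 + 36 + 10)/35 = 121/35

L = 121/35 = 3.4571 bits/symbol


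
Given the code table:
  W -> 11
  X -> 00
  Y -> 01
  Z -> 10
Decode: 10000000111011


Decoding:
10 -> Z
00 -> X
00 -> X
00 -> X
11 -> W
10 -> Z
11 -> W


Result: ZXXXWZW


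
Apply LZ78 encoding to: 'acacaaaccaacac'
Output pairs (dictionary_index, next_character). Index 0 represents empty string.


LZ78 encoding steps:
Dictionary: {0: ''}
Step 1: w='' (idx 0), next='a' -> output (0, 'a'), add 'a' as idx 1
Step 2: w='' (idx 0), next='c' -> output (0, 'c'), add 'c' as idx 2
Step 3: w='a' (idx 1), next='c' -> output (1, 'c'), add 'ac' as idx 3
Step 4: w='a' (idx 1), next='a' -> output (1, 'a'), add 'aa' as idx 4
Step 5: w='ac' (idx 3), next='c' -> output (3, 'c'), add 'acc' as idx 5
Step 6: w='aa' (idx 4), next='c' -> output (4, 'c'), add 'aac' as idx 6
Step 7: w='ac' (idx 3), end of input -> output (3, '')


Encoded: [(0, 'a'), (0, 'c'), (1, 'c'), (1, 'a'), (3, 'c'), (4, 'c'), (3, '')]


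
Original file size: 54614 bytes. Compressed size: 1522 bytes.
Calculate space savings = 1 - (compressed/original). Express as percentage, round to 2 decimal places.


ratio = compressed/original = 1522/54614 = 0.027868
savings = 1 - ratio = 1 - 0.027868 = 0.972132
as a percentage: 0.972132 * 100 = 97.21%

Space savings = 1 - 1522/54614 = 97.21%


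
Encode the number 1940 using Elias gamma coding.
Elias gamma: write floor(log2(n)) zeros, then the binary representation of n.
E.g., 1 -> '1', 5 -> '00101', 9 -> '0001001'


num_bits = floor(log2(1940)) + 1 = 11
leading_zeros = num_bits - 1 = 10
binary(1940) = 11110010100

Elias gamma(1940) = '0000000000' + '11110010100' = 000000000011110010100 (21 bits)


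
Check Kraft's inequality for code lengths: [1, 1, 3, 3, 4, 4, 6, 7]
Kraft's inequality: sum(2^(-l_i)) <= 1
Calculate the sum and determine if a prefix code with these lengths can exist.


Sum = 2^(-1) + 2^(-1) + 2^(-3) + 2^(-3) + 2^(-4) + 2^(-4) + 2^(-6) + 2^(-7)
    = 0.5 + 0.5 + 0.125 + 0.125 + 0.0625 + 0.0625 + 0.015625 + 0.0078125
    = 179/128 = 1.3984375
Since 1.3984375 > 1, Kraft's inequality is NOT satisfied.
A prefix code with these lengths CANNOT exist.

Kraft sum = 1.3984375. Not satisfied.


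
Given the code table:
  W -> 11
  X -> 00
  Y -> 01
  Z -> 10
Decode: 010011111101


Decoding:
01 -> Y
00 -> X
11 -> W
11 -> W
11 -> W
01 -> Y


Result: YXWWWY


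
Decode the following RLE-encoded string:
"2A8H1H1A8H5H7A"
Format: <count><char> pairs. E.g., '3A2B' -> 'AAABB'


Expanding each <count><char> pair:
  2A -> 'AA'
  8H -> 'HHHHHHHH'
  1H -> 'H'
  1A -> 'A'
  8H -> 'HHHHHHHH'
  5H -> 'HHHHH'
  7A -> 'AAAAAAA'

Decoded = AAHHHHHHHHHAHHHHHHHHHHHHHAAAAAAA


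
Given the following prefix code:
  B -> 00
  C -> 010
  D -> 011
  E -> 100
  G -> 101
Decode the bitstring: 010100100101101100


Decoding step by step:
Bits 010 -> C
Bits 100 -> E
Bits 100 -> E
Bits 101 -> G
Bits 101 -> G
Bits 100 -> E


Decoded message: CEEGGE


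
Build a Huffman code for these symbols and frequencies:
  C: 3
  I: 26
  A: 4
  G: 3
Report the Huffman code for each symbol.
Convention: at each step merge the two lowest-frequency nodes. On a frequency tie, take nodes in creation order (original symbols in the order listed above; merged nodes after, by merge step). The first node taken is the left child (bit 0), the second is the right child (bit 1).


Huffman tree construction:
Step 1: Merge C(3) + G(3) = 6
Step 2: Merge A(4) + (C+G)(6) = 10
Step 3: Merge (A+(C+G))(10) + I(26) = 36
Read each symbol's code off the tree from the root (left child = 0, right child = 1).

Codes:
  C: 010 (length 3)
  I: 1 (length 1)
  A: 00 (length 2)
  G: 011 (length 3)
Average code length: 52/36 = 1.4444 bits/symbol


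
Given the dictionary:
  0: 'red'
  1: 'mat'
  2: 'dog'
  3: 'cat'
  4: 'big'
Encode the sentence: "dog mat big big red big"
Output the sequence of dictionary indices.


Look up each word in the dictionary:
  'dog' -> 2
  'mat' -> 1
  'big' -> 4
  'big' -> 4
  'red' -> 0
  'big' -> 4

Encoded: [2, 1, 4, 4, 0, 4]


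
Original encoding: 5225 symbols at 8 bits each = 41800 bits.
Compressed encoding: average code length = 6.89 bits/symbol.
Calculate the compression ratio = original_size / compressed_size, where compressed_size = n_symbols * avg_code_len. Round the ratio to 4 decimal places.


original_size = n_symbols * orig_bits = 5225 * 8 = 41800 bits
compressed_size = n_symbols * avg_code_len = 5225 * 6.89 = 36000.25 bits
ratio = original_size / compressed_size = 41800 / 36000.25 = 1.1611

Compression ratio = 1.1611


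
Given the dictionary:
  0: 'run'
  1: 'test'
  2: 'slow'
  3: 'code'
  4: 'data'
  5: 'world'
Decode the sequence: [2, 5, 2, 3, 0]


Look up each index in the dictionary:
  2 -> 'slow'
  5 -> 'world'
  2 -> 'slow'
  3 -> 'code'
  0 -> 'run'

Decoded: "slow world slow code run"


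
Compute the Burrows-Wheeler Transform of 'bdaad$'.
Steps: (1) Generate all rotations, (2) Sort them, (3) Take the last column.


Rotations (sorted):
  0: $bdaad -> last char: d
  1: aad$bd -> last char: d
  2: ad$bda -> last char: a
  3: bdaad$ -> last char: $
  4: d$bdaa -> last char: a
  5: daad$b -> last char: b


BWT = dda$ab


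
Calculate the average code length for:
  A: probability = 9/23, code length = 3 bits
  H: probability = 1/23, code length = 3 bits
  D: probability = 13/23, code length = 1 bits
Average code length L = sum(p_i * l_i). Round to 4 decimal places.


Weighted contributions p_i * l_i:
  A: (9/23) * 3 = 27/23
  H: (1/23) * 3 = 3/23
  D: (13/23) * 1 = 13/23
Sum = (27 + 3 + 13)/23 = 43/23

L = 43/23 = 1.8696 bits/symbol


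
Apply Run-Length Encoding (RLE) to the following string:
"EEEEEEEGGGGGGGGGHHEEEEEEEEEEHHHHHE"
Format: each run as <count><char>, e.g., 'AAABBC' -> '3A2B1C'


Scanning runs left to right:
  i=0: run of 'E' x 7 -> '7E'
  i=7: run of 'G' x 9 -> '9G'
  i=16: run of 'H' x 2 -> '2H'
  i=18: run of 'E' x 10 -> '10E'
  i=28: run of 'H' x 5 -> '5H'
  i=33: run of 'E' x 1 -> '1E'

RLE = 7E9G2H10E5H1E


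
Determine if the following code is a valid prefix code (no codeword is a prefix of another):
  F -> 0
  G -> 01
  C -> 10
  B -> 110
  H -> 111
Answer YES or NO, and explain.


Checking each pair (does one codeword prefix another?):
  F='0' vs G='01': prefix -- VIOLATION

NO -- this is NOT a valid prefix code. F (0) is a prefix of G (01).


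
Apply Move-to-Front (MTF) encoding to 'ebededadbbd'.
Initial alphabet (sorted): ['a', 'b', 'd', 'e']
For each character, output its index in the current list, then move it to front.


MTF encoding:
'e': index 3 in ['a', 'b', 'd', 'e'] -> ['e', 'a', 'b', 'd']
'b': index 2 in ['e', 'a', 'b', 'd'] -> ['b', 'e', 'a', 'd']
'e': index 1 in ['b', 'e', 'a', 'd'] -> ['e', 'b', 'a', 'd']
'd': index 3 in ['e', 'b', 'a', 'd'] -> ['d', 'e', 'b', 'a']
'e': index 1 in ['d', 'e', 'b', 'a'] -> ['e', 'd', 'b', 'a']
'd': index 1 in ['e', 'd', 'b', 'a'] -> ['d', 'e', 'b', 'a']
'a': index 3 in ['d', 'e', 'b', 'a'] -> ['a', 'd', 'e', 'b']
'd': index 1 in ['a', 'd', 'e', 'b'] -> ['d', 'a', 'e', 'b']
'b': index 3 in ['d', 'a', 'e', 'b'] -> ['b', 'd', 'a', 'e']
'b': index 0 in ['b', 'd', 'a', 'e'] -> ['b', 'd', 'a', 'e']
'd': index 1 in ['b', 'd', 'a', 'e'] -> ['d', 'b', 'a', 'e']


Output: [3, 2, 1, 3, 1, 1, 3, 1, 3, 0, 1]


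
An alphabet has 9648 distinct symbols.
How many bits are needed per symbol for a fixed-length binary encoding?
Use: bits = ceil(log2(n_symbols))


log2(9648) = 13.236
Bracket: 2^13 = 8192 < 9648 <= 2^14 = 16384
So ceil(log2(9648)) = 14

bits = ceil(log2(9648)) = ceil(13.236) = 14 bits


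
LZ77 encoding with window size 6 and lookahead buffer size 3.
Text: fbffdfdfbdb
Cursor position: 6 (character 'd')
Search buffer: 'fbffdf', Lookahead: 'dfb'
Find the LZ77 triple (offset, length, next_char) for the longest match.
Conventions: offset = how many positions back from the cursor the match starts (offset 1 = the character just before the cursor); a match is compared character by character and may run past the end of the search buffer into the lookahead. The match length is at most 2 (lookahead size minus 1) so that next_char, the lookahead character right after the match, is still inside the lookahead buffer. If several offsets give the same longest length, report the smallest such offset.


Try each offset into the search buffer:
  offset=1 (pos 5, char 'f'): match length 0
  offset=2 (pos 4, char 'd'): match length 2
  offset=3 (pos 3, char 'f'): match length 0
  offset=4 (pos 2, char 'f'): match length 0
  offset=5 (pos 1, char 'b'): match length 0
  offset=6 (pos 0, char 'f'): match length 0
Longest match has length 2 at offset 2.
next_char = character at position 6 + 2 = 8 -> 'b'

Best match: offset=2, length=2 (matching 'df' starting at position 4)
LZ77 triple: (2, 2, 'b')


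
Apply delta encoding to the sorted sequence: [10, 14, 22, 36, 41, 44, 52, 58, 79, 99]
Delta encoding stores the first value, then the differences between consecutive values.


First value: 10
Deltas:
  14 - 10 = 4
  22 - 14 = 8
  36 - 22 = 14
  41 - 36 = 5
  44 - 41 = 3
  52 - 44 = 8
  58 - 52 = 6
  79 - 58 = 21
  99 - 79 = 20


Delta encoded: [10, 4, 8, 14, 5, 3, 8, 6, 21, 20]


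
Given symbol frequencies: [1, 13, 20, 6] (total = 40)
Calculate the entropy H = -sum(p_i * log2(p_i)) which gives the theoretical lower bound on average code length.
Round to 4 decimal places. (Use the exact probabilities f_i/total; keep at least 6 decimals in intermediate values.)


Per-symbol terms -p_i * log2(p_i) with p_i = f_i/40:
  p = 1/40 = 0.025000: log2(p) = -5.321928, -p*log2(p) = 0.133048
  p = 13/40 = 0.325000: log2(p) = -1.621488, -p*log2(p) = 0.526984
  p = 20/40 = 0.500000: log2(p) = -1.000000, -p*log2(p) = 0.500000
  p = 6/40 = 0.150000: log2(p) = -2.736966, -p*log2(p) = 0.410545
H = 0.133048 + 0.526984 + 0.500000 + 0.410545 = 1.570577

H = 1.5706 bits/symbol


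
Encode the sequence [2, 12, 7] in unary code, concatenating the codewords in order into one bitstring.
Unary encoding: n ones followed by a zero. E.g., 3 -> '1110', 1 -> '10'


Encode each number as n ones followed by a terminating 0:
  2 -> 110 (3 bits)
  12 -> 1111111111110 (13 bits)
  7 -> 11111110 (8 bits)
Total length = 3 + 13 + 8 = 24 bits.

Unary([2, 12, 7]) = 110111111111111011111110 (24 bits)


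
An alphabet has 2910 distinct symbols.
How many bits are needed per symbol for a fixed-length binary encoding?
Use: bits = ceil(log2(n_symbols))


log2(2910) = 11.5068
Bracket: 2^11 = 2048 < 2910 <= 2^12 = 4096
So ceil(log2(2910)) = 12

bits = ceil(log2(2910)) = ceil(11.5068) = 12 bits


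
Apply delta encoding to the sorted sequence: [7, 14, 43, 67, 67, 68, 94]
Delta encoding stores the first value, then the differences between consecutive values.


First value: 7
Deltas:
  14 - 7 = 7
  43 - 14 = 29
  67 - 43 = 24
  67 - 67 = 0
  68 - 67 = 1
  94 - 68 = 26


Delta encoded: [7, 7, 29, 24, 0, 1, 26]


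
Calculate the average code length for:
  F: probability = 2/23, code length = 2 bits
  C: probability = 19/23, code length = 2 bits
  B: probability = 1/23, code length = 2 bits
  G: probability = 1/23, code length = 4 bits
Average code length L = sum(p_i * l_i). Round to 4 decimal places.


Weighted contributions p_i * l_i:
  F: (2/23) * 2 = 4/23
  C: (19/23) * 2 = 38/23
  B: (1/23) * 2 = 2/23
  G: (1/23) * 4 = 4/23
Sum = (4 + 38 + 2 + 4)/23 = 48/23

L = 48/23 = 2.0870 bits/symbol


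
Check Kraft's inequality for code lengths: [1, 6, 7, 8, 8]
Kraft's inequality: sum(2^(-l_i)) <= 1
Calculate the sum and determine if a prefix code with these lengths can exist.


Sum = 2^(-1) + 2^(-6) + 2^(-7) + 2^(-8) + 2^(-8)
    = 0.5 + 0.015625 + 0.0078125 + 0.00390625 + 0.00390625
    = 136/256 = 0.53125
Since 0.53125 <= 1, Kraft's inequality IS satisfied.
A prefix code with these lengths CAN exist.

Kraft sum = 0.53125. Satisfied.


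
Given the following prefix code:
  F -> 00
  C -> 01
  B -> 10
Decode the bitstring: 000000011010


Decoding step by step:
Bits 00 -> F
Bits 00 -> F
Bits 00 -> F
Bits 01 -> C
Bits 10 -> B
Bits 10 -> B


Decoded message: FFFCBB


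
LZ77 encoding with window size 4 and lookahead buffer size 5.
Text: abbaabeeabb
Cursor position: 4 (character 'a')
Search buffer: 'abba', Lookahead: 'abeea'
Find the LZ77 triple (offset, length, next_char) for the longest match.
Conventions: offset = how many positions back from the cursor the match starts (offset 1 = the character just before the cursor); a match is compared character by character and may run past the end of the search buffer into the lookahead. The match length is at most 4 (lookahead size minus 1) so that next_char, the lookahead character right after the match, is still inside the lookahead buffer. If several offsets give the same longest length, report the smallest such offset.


Try each offset into the search buffer:
  offset=1 (pos 3, char 'a'): match length 1
  offset=2 (pos 2, char 'b'): match length 0
  offset=3 (pos 1, char 'b'): match length 0
  offset=4 (pos 0, char 'a'): match length 2
Longest match has length 2 at offset 4.
next_char = character at position 4 + 2 = 6 -> 'e'

Best match: offset=4, length=2 (matching 'ab' starting at position 0)
LZ77 triple: (4, 2, 'e')


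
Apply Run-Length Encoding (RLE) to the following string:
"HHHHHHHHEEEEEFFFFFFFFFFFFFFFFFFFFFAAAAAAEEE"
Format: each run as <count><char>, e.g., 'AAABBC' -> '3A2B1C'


Scanning runs left to right:
  i=0: run of 'H' x 8 -> '8H'
  i=8: run of 'E' x 5 -> '5E'
  i=13: run of 'F' x 21 -> '21F'
  i=34: run of 'A' x 6 -> '6A'
  i=40: run of 'E' x 3 -> '3E'

RLE = 8H5E21F6A3E


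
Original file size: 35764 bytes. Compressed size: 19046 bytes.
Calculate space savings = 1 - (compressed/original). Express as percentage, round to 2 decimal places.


ratio = compressed/original = 19046/35764 = 0.532547
savings = 1 - ratio = 1 - 0.532547 = 0.467453
as a percentage: 0.467453 * 100 = 46.75%

Space savings = 1 - 19046/35764 = 46.75%


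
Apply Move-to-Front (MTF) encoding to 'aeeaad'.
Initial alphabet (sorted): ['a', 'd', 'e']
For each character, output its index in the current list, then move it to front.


MTF encoding:
'a': index 0 in ['a', 'd', 'e'] -> ['a', 'd', 'e']
'e': index 2 in ['a', 'd', 'e'] -> ['e', 'a', 'd']
'e': index 0 in ['e', 'a', 'd'] -> ['e', 'a', 'd']
'a': index 1 in ['e', 'a', 'd'] -> ['a', 'e', 'd']
'a': index 0 in ['a', 'e', 'd'] -> ['a', 'e', 'd']
'd': index 2 in ['a', 'e', 'd'] -> ['d', 'a', 'e']


Output: [0, 2, 0, 1, 0, 2]


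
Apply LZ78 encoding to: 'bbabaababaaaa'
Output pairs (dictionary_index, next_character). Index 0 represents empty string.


LZ78 encoding steps:
Dictionary: {0: ''}
Step 1: w='' (idx 0), next='b' -> output (0, 'b'), add 'b' as idx 1
Step 2: w='b' (idx 1), next='a' -> output (1, 'a'), add 'ba' as idx 2
Step 3: w='ba' (idx 2), next='a' -> output (2, 'a'), add 'baa' as idx 3
Step 4: w='ba' (idx 2), next='b' -> output (2, 'b'), add 'bab' as idx 4
Step 5: w='' (idx 0), next='a' -> output (0, 'a'), add 'a' as idx 5
Step 6: w='a' (idx 5), next='a' -> output (5, 'a'), add 'aa' as idx 6
Step 7: w='a' (idx 5), end of input -> output (5, '')


Encoded: [(0, 'b'), (1, 'a'), (2, 'a'), (2, 'b'), (0, 'a'), (5, 'a'), (5, '')]


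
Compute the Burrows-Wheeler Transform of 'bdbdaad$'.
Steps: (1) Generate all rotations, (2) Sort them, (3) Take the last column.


Rotations (sorted):
  0: $bdbdaad -> last char: d
  1: aad$bdbd -> last char: d
  2: ad$bdbda -> last char: a
  3: bdaad$bd -> last char: d
  4: bdbdaad$ -> last char: $
  5: d$bdbdaa -> last char: a
  6: daad$bdb -> last char: b
  7: dbdaad$b -> last char: b


BWT = ddad$abb


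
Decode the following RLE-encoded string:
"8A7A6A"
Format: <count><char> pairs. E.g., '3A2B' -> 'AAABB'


Expanding each <count><char> pair:
  8A -> 'AAAAAAAA'
  7A -> 'AAAAAAA'
  6A -> 'AAAAAA'

Decoded = AAAAAAAAAAAAAAAAAAAAA


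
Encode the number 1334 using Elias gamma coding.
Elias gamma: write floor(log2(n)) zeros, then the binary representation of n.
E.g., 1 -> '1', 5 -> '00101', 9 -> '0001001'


num_bits = floor(log2(1334)) + 1 = 11
leading_zeros = num_bits - 1 = 10
binary(1334) = 10100110110

Elias gamma(1334) = '0000000000' + '10100110110' = 000000000010100110110 (21 bits)


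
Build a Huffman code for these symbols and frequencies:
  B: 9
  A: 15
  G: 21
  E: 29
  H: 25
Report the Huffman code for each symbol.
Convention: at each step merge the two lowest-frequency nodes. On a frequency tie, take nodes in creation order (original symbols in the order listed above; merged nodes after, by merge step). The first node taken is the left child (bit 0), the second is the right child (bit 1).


Huffman tree construction:
Step 1: Merge B(9) + A(15) = 24
Step 2: Merge G(21) + (B+A)(24) = 45
Step 3: Merge H(25) + E(29) = 54
Step 4: Merge (G+(B+A))(45) + (H+E)(54) = 99
Read each symbol's code off the tree from the root (left child = 0, right child = 1).

Codes:
  B: 010 (length 3)
  A: 011 (length 3)
  G: 00 (length 2)
  E: 11 (length 2)
  H: 10 (length 2)
Average code length: 222/99 = 2.2424 bits/symbol


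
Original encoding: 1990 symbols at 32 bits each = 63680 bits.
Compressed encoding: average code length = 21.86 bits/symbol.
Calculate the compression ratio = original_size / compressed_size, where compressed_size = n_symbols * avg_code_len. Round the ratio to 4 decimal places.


original_size = n_symbols * orig_bits = 1990 * 32 = 63680 bits
compressed_size = n_symbols * avg_code_len = 1990 * 21.86 = 43501.4 bits
ratio = original_size / compressed_size = 63680 / 43501.4 = 1.4639

Compression ratio = 1.4639


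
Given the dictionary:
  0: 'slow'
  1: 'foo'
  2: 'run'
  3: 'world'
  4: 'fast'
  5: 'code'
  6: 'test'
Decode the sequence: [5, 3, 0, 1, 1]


Look up each index in the dictionary:
  5 -> 'code'
  3 -> 'world'
  0 -> 'slow'
  1 -> 'foo'
  1 -> 'foo'

Decoded: "code world slow foo foo"


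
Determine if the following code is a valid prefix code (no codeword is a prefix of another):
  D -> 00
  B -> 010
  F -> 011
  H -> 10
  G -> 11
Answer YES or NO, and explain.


Checking each pair (does one codeword prefix another?):
  D='00' vs B='010': no prefix
  D='00' vs F='011': no prefix
  D='00' vs H='10': no prefix
  D='00' vs G='11': no prefix
  B='010' vs D='00': no prefix
  B='010' vs F='011': no prefix
  B='010' vs H='10': no prefix
  B='010' vs G='11': no prefix
  F='011' vs D='00': no prefix
  F='011' vs B='010': no prefix
  F='011' vs H='10': no prefix
  F='011' vs G='11': no prefix
  H='10' vs D='00': no prefix
  H='10' vs B='010': no prefix
  H='10' vs F='011': no prefix
  H='10' vs G='11': no prefix
  G='11' vs D='00': no prefix
  G='11' vs B='010': no prefix
  G='11' vs F='011': no prefix
  G='11' vs H='10': no prefix
No violation found over all pairs.

YES -- this is a valid prefix code. No codeword is a prefix of any other codeword.


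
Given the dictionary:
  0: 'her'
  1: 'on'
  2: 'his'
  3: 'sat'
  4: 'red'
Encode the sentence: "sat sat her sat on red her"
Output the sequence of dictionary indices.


Look up each word in the dictionary:
  'sat' -> 3
  'sat' -> 3
  'her' -> 0
  'sat' -> 3
  'on' -> 1
  'red' -> 4
  'her' -> 0

Encoded: [3, 3, 0, 3, 1, 4, 0]


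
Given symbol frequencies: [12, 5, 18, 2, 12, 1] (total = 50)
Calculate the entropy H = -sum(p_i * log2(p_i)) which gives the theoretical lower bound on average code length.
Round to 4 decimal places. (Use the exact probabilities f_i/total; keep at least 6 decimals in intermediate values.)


Per-symbol terms -p_i * log2(p_i) with p_i = f_i/50:
  p = 12/50 = 0.240000: log2(p) = -2.058894, -p*log2(p) = 0.494134
  p = 5/50 = 0.100000: log2(p) = -3.321928, -p*log2(p) = 0.332193
  p = 18/50 = 0.360000: log2(p) = -1.473931, -p*log2(p) = 0.530615
  p = 2/50 = 0.040000: log2(p) = -4.643856, -p*log2(p) = 0.185754
  p = 12/50 = 0.240000: log2(p) = -2.058894, -p*log2(p) = 0.494134
  p = 1/50 = 0.020000: log2(p) = -5.643856, -p*log2(p) = 0.112877
H = 0.494134 + 0.332193 + 0.530615 + 0.185754 + 0.494134 + 0.112877 = 2.149707

H = 2.1497 bits/symbol


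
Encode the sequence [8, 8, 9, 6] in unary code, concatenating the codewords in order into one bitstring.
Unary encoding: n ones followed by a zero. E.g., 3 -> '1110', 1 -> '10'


Encode each number as n ones followed by a terminating 0:
  8 -> 111111110 (9 bits)
  8 -> 111111110 (9 bits)
  9 -> 1111111110 (10 bits)
  6 -> 1111110 (7 bits)
Total length = 9 + 9 + 10 + 7 = 35 bits.

Unary([8, 8, 9, 6]) = 11111111011111111011111111101111110 (35 bits)


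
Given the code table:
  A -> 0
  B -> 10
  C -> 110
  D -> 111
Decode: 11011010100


Decoding:
110 -> C
110 -> C
10 -> B
10 -> B
0 -> A


Result: CCBBA


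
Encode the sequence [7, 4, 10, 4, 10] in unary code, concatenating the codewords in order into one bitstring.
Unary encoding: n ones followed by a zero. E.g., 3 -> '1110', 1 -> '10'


Encode each number as n ones followed by a terminating 0:
  7 -> 11111110 (8 bits)
  4 -> 11110 (5 bits)
  10 -> 11111111110 (11 bits)
  4 -> 11110 (5 bits)
  10 -> 11111111110 (11 bits)
Total length = 8 + 5 + 11 + 5 + 11 = 40 bits.

Unary([7, 4, 10, 4, 10]) = 1111111011110111111111101111011111111110 (40 bits)


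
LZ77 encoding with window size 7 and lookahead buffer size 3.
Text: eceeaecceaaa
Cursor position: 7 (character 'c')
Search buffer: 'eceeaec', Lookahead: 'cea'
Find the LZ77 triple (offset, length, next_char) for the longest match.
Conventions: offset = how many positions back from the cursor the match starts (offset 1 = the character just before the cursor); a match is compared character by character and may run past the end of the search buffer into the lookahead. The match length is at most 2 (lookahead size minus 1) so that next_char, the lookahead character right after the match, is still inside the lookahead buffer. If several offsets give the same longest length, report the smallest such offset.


Try each offset into the search buffer:
  offset=1 (pos 6, char 'c'): match length 1
  offset=2 (pos 5, char 'e'): match length 0
  offset=3 (pos 4, char 'a'): match length 0
  offset=4 (pos 3, char 'e'): match length 0
  offset=5 (pos 2, char 'e'): match length 0
  offset=6 (pos 1, char 'c'): match length 2
  offset=7 (pos 0, char 'e'): match length 0
Longest match has length 2 at offset 6.
next_char = character at position 7 + 2 = 9 -> 'a'

Best match: offset=6, length=2 (matching 'ce' starting at position 1)
LZ77 triple: (6, 2, 'a')


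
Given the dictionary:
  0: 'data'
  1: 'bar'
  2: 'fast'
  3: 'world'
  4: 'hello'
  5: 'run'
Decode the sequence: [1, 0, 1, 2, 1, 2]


Look up each index in the dictionary:
  1 -> 'bar'
  0 -> 'data'
  1 -> 'bar'
  2 -> 'fast'
  1 -> 'bar'
  2 -> 'fast'

Decoded: "bar data bar fast bar fast"


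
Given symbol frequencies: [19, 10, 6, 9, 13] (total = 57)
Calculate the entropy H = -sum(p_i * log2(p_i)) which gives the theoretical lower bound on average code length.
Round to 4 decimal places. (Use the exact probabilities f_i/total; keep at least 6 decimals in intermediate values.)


Per-symbol terms -p_i * log2(p_i) with p_i = f_i/57:
  p = 19/57 = 0.333333: log2(p) = -1.584963, -p*log2(p) = 0.528321
  p = 10/57 = 0.175439: log2(p) = -2.510962, -p*log2(p) = 0.440520
  p = 6/57 = 0.105263: log2(p) = -3.247928, -p*log2(p) = 0.341887
  p = 9/57 = 0.157895: log2(p) = -2.662965, -p*log2(p) = 0.420468
  p = 13/57 = 0.228070: log2(p) = -2.132450, -p*log2(p) = 0.486348
H = 0.528321 + 0.440520 + 0.341887 + 0.420468 + 0.486348 = 2.217544

H = 2.2175 bits/symbol


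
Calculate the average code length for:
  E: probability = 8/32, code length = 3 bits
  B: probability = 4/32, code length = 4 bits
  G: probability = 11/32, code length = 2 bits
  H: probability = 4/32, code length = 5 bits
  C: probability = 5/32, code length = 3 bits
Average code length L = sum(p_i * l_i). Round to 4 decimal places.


Weighted contributions p_i * l_i:
  E: (8/32) * 3 = 24/32
  B: (4/32) * 4 = 16/32
  G: (11/32) * 2 = 22/32
  H: (4/32) * 5 = 20/32
  C: (5/32) * 3 = 15/32
Sum = (24 + 16 + 22 + 20 + 15)/32 = 97/32

L = 97/32 = 3.0313 bits/symbol


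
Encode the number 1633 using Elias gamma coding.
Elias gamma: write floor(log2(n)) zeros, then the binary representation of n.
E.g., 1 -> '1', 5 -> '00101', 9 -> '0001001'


num_bits = floor(log2(1633)) + 1 = 11
leading_zeros = num_bits - 1 = 10
binary(1633) = 11001100001

Elias gamma(1633) = '0000000000' + '11001100001' = 000000000011001100001 (21 bits)


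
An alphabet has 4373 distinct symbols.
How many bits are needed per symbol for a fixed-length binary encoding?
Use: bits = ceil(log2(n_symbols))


log2(4373) = 12.0944
Bracket: 2^12 = 4096 < 4373 <= 2^13 = 8192
So ceil(log2(4373)) = 13

bits = ceil(log2(4373)) = ceil(12.0944) = 13 bits


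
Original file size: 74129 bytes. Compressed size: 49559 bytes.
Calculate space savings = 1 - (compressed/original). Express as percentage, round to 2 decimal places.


ratio = compressed/original = 49559/74129 = 0.668551
savings = 1 - ratio = 1 - 0.668551 = 0.331449
as a percentage: 0.331449 * 100 = 33.14%

Space savings = 1 - 49559/74129 = 33.14%


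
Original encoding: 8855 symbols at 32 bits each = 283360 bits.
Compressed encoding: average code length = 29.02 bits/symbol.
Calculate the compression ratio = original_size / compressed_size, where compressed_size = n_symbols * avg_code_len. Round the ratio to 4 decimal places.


original_size = n_symbols * orig_bits = 8855 * 32 = 283360 bits
compressed_size = n_symbols * avg_code_len = 8855 * 29.02 = 256972.1 bits
ratio = original_size / compressed_size = 283360 / 256972.1 = 1.1027

Compression ratio = 1.1027


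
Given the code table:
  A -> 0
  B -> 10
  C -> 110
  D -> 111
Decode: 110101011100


Decoding:
110 -> C
10 -> B
10 -> B
111 -> D
0 -> A
0 -> A


Result: CBBDAA


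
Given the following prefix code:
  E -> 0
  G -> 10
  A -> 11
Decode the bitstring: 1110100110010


Decoding step by step:
Bits 11 -> A
Bits 10 -> G
Bits 10 -> G
Bits 0 -> E
Bits 11 -> A
Bits 0 -> E
Bits 0 -> E
Bits 10 -> G


Decoded message: AGGEAEEG


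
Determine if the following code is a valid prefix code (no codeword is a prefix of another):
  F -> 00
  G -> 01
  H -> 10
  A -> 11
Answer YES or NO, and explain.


Checking each pair (does one codeword prefix another?):
  F='00' vs G='01': no prefix
  F='00' vs H='10': no prefix
  F='00' vs A='11': no prefix
  G='01' vs F='00': no prefix
  G='01' vs H='10': no prefix
  G='01' vs A='11': no prefix
  H='10' vs F='00': no prefix
  H='10' vs G='01': no prefix
  H='10' vs A='11': no prefix
  A='11' vs F='00': no prefix
  A='11' vs G='01': no prefix
  A='11' vs H='10': no prefix
No violation found over all pairs.

YES -- this is a valid prefix code. No codeword is a prefix of any other codeword.


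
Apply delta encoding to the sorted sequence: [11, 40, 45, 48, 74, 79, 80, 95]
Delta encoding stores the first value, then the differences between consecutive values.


First value: 11
Deltas:
  40 - 11 = 29
  45 - 40 = 5
  48 - 45 = 3
  74 - 48 = 26
  79 - 74 = 5
  80 - 79 = 1
  95 - 80 = 15


Delta encoded: [11, 29, 5, 3, 26, 5, 1, 15]


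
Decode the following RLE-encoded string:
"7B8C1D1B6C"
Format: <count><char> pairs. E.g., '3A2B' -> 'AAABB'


Expanding each <count><char> pair:
  7B -> 'BBBBBBB'
  8C -> 'CCCCCCCC'
  1D -> 'D'
  1B -> 'B'
  6C -> 'CCCCCC'

Decoded = BBBBBBBCCCCCCCCDBCCCCCC


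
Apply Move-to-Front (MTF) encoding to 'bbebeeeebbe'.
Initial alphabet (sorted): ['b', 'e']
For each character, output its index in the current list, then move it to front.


MTF encoding:
'b': index 0 in ['b', 'e'] -> ['b', 'e']
'b': index 0 in ['b', 'e'] -> ['b', 'e']
'e': index 1 in ['b', 'e'] -> ['e', 'b']
'b': index 1 in ['e', 'b'] -> ['b', 'e']
'e': index 1 in ['b', 'e'] -> ['e', 'b']
'e': index 0 in ['e', 'b'] -> ['e', 'b']
'e': index 0 in ['e', 'b'] -> ['e', 'b']
'e': index 0 in ['e', 'b'] -> ['e', 'b']
'b': index 1 in ['e', 'b'] -> ['b', 'e']
'b': index 0 in ['b', 'e'] -> ['b', 'e']
'e': index 1 in ['b', 'e'] -> ['e', 'b']


Output: [0, 0, 1, 1, 1, 0, 0, 0, 1, 0, 1]


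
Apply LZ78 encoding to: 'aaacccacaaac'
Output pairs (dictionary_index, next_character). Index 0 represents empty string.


LZ78 encoding steps:
Dictionary: {0: ''}
Step 1: w='' (idx 0), next='a' -> output (0, 'a'), add 'a' as idx 1
Step 2: w='a' (idx 1), next='a' -> output (1, 'a'), add 'aa' as idx 2
Step 3: w='' (idx 0), next='c' -> output (0, 'c'), add 'c' as idx 3
Step 4: w='c' (idx 3), next='c' -> output (3, 'c'), add 'cc' as idx 4
Step 5: w='a' (idx 1), next='c' -> output (1, 'c'), add 'ac' as idx 5
Step 6: w='aa' (idx 2), next='a' -> output (2, 'a'), add 'aaa' as idx 6
Step 7: w='c' (idx 3), end of input -> output (3, '')


Encoded: [(0, 'a'), (1, 'a'), (0, 'c'), (3, 'c'), (1, 'c'), (2, 'a'), (3, '')]


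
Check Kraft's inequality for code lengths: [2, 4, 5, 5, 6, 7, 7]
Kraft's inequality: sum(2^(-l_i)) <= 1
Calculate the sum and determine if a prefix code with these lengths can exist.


Sum = 2^(-2) + 2^(-4) + 2^(-5) + 2^(-5) + 2^(-6) + 2^(-7) + 2^(-7)
    = 0.25 + 0.0625 + 0.03125 + 0.03125 + 0.015625 + 0.0078125 + 0.0078125
    = 52/128 = 0.40625
Since 0.40625 <= 1, Kraft's inequality IS satisfied.
A prefix code with these lengths CAN exist.

Kraft sum = 0.40625. Satisfied.


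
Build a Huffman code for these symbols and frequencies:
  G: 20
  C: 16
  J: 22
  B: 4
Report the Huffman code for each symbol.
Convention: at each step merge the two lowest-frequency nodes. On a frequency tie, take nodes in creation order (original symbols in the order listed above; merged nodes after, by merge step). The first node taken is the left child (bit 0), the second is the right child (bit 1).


Huffman tree construction:
Step 1: Merge B(4) + C(16) = 20
Step 2: Merge G(20) + (B+C)(20) = 40
Step 3: Merge J(22) + (G+(B+C))(40) = 62
Read each symbol's code off the tree from the root (left child = 0, right child = 1).

Codes:
  G: 10 (length 2)
  C: 111 (length 3)
  J: 0 (length 1)
  B: 110 (length 3)
Average code length: 122/62 = 1.9677 bits/symbol


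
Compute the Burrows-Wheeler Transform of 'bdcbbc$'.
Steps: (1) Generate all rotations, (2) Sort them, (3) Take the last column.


Rotations (sorted):
  0: $bdcbbc -> last char: c
  1: bbc$bdc -> last char: c
  2: bc$bdcb -> last char: b
  3: bdcbbc$ -> last char: $
  4: c$bdcbb -> last char: b
  5: cbbc$bd -> last char: d
  6: dcbbc$b -> last char: b


BWT = ccb$bdb


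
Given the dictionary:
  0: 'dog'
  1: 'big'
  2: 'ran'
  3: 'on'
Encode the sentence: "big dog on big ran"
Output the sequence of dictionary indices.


Look up each word in the dictionary:
  'big' -> 1
  'dog' -> 0
  'on' -> 3
  'big' -> 1
  'ran' -> 2

Encoded: [1, 0, 3, 1, 2]


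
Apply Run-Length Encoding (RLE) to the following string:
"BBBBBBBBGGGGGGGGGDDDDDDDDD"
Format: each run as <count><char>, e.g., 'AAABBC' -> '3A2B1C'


Scanning runs left to right:
  i=0: run of 'B' x 8 -> '8B'
  i=8: run of 'G' x 9 -> '9G'
  i=17: run of 'D' x 9 -> '9D'

RLE = 8B9G9D
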